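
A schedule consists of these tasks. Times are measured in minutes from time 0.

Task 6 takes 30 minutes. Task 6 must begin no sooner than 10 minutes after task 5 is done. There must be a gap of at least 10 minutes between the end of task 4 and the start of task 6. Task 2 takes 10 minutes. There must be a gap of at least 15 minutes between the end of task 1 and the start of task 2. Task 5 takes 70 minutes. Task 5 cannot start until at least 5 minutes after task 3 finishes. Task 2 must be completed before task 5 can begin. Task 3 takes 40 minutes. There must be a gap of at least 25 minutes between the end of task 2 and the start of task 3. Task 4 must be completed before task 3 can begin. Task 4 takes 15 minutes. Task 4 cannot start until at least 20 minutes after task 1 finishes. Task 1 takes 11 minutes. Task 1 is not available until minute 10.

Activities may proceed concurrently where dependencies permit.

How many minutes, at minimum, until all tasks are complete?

226

Task 1 cannot begin until its own release at minute 10. It runs from minute 10 to 10 + 11 = minute 21.
After task 1 (finishes minute 21, plus 20-minute gap → minute 41), task 4 can start at minute 41 and finishes at minute 56.
Task 2 cannot begin until task 1 (finishes minute 21, plus 15-minute gap → minute 36). It runs from minute 36 to 36 + 10 = minute 46.
Task 3 has to wait for task 2 (finishes minute 46, plus 25-minute gap → minute 71); task 4 (finishes minute 56). The latest of these is minute 71, so task 3 runs minute 71 to 71 + 40 = minute 111.
Task 5 needs all of task 3 (finishes minute 111, plus 5-minute gap → minute 116); task 2 (finishes minute 46). That puts its earliest start at minute 116; it finishes at 116 + 70 = minute 186.
Task 6 has to wait for task 5 (finishes minute 186, plus 10-minute gap → minute 196); task 4 (finishes minute 56, plus 10-minute gap → minute 66). The latest of these is minute 196, so task 6 runs minute 196 to 196 + 30 = minute 226.
All tasks are finished once the last one completes. Finish times: Task 1 at 21, Task 2 at 46, Task 3 at 111, Task 4 at 56, Task 5 at 186, Task 6 at 226. The latest is minute 226.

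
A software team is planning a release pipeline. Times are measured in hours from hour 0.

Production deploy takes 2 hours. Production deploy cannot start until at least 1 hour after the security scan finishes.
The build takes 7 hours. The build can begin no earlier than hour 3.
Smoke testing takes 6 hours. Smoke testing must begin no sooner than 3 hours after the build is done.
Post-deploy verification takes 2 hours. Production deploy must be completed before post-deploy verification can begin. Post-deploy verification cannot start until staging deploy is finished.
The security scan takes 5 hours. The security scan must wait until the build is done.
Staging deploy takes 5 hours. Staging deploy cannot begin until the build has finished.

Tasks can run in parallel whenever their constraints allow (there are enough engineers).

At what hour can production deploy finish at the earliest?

After its own release at hour 3, the build can start at hour 3 and finishes at hour 10.
The security scan waits on the build (finishes hour 10), so it starts at hour 10 and finishes at 10 + 5 = hour 15.
Production deploy waits on the security scan (finishes hour 15, plus 1-hour gap → hour 16), so it starts at hour 16 and finishes at 16 + 2 = hour 18.

18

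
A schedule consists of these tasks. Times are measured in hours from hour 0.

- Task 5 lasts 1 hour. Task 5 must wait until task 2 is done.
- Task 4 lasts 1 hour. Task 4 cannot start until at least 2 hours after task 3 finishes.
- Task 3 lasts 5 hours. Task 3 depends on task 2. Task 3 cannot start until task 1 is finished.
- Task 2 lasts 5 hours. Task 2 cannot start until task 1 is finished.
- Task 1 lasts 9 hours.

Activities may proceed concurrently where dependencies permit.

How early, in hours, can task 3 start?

Task 1 can start immediately at hour 0; it finishes at hour 9.
After task 1 (finishes hour 9), task 2 can start at hour 9 and finishes at hour 14.
Task 3 waits on task 2 (finishes hour 14); task 1 (finishes hour 9). The latest of these is hour 14, which is the earliest task 3 can start.

14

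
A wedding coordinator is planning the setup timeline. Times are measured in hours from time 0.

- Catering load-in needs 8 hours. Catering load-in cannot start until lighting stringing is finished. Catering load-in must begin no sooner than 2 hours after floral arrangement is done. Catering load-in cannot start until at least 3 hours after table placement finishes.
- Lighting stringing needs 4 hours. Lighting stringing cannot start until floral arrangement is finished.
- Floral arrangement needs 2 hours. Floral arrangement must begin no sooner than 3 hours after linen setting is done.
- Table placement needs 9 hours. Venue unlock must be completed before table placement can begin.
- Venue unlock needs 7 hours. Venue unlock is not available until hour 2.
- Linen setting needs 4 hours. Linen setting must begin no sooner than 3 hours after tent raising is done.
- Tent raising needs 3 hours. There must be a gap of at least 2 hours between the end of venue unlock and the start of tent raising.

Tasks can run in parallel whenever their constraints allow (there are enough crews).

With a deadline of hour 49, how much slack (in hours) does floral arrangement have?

After its own release at hour 2, venue unlock can start at hour 2 and finishes at hour 9.
Tent raising cannot begin until venue unlock (finishes hour 9, plus 2-hour gap → hour 11). It runs from hour 11 to 11 + 3 = hour 14.
Linen setting waits on tent raising (finishes hour 14, plus 3-hour gap → hour 17), so it starts at hour 17 and finishes at 17 + 4 = hour 21.
Floral arrangement cannot begin until linen setting (finishes hour 21, plus 3-hour gap → hour 24). It runs from hour 24 to 24 + 2 = hour 26.

Working backward from the deadline:
Catering load-in must finish by hour 49; it takes 8 hours, so it must start by 49 − 8 = hour 41.
Since catering load-in (must start by hour 41) depends on it, lighting stringing must finish by hour 41. Backing off its 4-hour duration gives a latest start of hour 37.
Floral arrangement feeds lighting stringing (must start by hour 37); catering load-in (must start by hour 41, minus 2-hour gap → hour 39). Taking the minimum, floral arrangement must finish by hour 37 and start by 37 − 2 = hour 35.
So floral arrangement can start as early as hour 24 and as late as hour 35, giving 35 − 24 = 11 hours of slack.

11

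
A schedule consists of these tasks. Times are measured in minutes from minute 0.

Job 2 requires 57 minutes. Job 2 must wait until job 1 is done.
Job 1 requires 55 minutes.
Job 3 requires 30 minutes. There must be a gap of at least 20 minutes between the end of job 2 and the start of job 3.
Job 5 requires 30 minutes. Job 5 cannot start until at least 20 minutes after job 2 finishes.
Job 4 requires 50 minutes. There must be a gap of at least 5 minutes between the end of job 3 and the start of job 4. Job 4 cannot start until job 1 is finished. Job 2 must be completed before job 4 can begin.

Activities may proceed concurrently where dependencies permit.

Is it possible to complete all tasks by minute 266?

Job 1 has no prerequisites, so it starts at minute 0 and finishes at minute 55.
After job 1 (finishes minute 55), job 2 can start at minute 55 and finishes at minute 112.
Job 5 cannot begin until job 2 (finishes minute 112, plus 20-minute gap → minute 132). It runs from minute 132 to 132 + 30 = minute 162.
Job 3 cannot begin until job 2 (finishes minute 112, plus 20-minute gap → minute 132). It runs from minute 132 to 132 + 30 = minute 162.
For job 4: job 3 (finishes minute 162, plus 5-minute gap → minute 167); job 1 (finishes minute 55); job 2 (finishes minute 112). Taking the maximum gives a start of minute 167, and it finishes at 167 + 50 = minute 217.
Every task is finished by minute 217, which is no later than the deadline of 266, so the schedule is feasible.

Yes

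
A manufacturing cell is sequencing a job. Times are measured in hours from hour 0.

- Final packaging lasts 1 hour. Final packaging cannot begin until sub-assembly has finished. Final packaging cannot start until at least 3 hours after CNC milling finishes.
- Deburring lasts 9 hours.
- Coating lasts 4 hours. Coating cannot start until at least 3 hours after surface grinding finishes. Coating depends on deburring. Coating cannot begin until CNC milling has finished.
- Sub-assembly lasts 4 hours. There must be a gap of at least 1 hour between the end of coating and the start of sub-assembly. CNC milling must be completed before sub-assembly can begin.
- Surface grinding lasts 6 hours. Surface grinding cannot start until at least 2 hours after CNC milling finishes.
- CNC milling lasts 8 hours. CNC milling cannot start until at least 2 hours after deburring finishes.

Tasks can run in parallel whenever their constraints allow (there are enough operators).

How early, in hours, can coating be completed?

34

Deburring has no prerequisites, so it starts at hour 0 and finishes at hour 9.
CNC milling waits on deburring (finishes hour 9, plus 2-hour gap → hour 11), so it starts at hour 11 and finishes at 11 + 8 = hour 19.
Surface grinding cannot begin until CNC milling (finishes hour 19, plus 2-hour gap → hour 21). It runs from hour 21 to 21 + 6 = hour 27.
Coating has to wait for surface grinding (finishes hour 27, plus 3-hour gap → hour 30); deburring (finishes hour 9); CNC milling (finishes hour 19). The latest of these is hour 30, so coating runs hour 30 to 30 + 4 = hour 34.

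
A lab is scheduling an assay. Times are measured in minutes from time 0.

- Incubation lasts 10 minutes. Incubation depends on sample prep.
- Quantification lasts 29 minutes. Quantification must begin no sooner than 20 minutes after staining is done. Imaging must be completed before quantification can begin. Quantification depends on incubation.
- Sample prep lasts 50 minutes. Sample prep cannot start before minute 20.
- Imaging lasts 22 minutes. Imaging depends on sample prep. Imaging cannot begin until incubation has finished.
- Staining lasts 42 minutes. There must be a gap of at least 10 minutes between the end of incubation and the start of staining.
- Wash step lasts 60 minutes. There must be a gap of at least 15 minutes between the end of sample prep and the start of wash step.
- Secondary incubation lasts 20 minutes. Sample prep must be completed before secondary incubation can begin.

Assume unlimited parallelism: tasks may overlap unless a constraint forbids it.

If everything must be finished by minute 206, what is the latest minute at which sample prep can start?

Quantification must finish by minute 206; it takes 29 minutes, so it must start by 206 − 29 = minute 177.
Staining feeds into quantification (must start by minute 177, minus 20-minute gap → minute 157); so staining must finish by minute 157 and therefore start by minute 115.
Imaging feeds into quantification (must start by minute 177); so imaging must finish by minute 177 and therefore start by minute 155.
Incubation must finish in time for staining (must start by minute 115, minus 10-minute gap → minute 105); imaging (must start by minute 155); quantification (must start by minute 177). The tightest is minute 105, so incubation must start by 105 − 10 = minute 95.
Nothing follows wash step; the deadline of minute 206 is its only limit. It must start by 206 − 60 = minute 146.
To finish by minute 206, secondary incubation (duration 20) must start no later than minute 186.
Sample prep feeds incubation (must start by minute 95); wash step (must start by minute 146, minus 15-minute gap → minute 131); secondary incubation (must start by minute 186); imaging (must start by minute 155). Taking the minimum, sample prep must finish by minute 95 and start by 95 − 50 = minute 45.

45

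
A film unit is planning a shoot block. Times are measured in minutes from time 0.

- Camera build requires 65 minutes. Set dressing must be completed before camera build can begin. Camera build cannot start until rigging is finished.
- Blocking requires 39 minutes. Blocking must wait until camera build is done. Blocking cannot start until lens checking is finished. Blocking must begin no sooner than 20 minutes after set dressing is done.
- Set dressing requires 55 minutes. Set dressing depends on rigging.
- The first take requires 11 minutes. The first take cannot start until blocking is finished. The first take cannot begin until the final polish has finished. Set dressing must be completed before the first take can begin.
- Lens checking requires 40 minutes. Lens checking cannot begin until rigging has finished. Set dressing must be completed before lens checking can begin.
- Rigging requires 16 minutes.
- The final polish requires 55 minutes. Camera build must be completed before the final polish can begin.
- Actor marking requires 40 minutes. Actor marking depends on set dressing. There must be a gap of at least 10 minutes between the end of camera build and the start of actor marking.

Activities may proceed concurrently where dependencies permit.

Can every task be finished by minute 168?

Nothing blocks rigging, so it runs from minute 0 to minute 16.
After rigging (finishes minute 16), set dressing can start at minute 16 and finishes at minute 71.
Lens checking cannot start until rigging (finishes minute 16); set dressing (finishes minute 71). The controlling bound is minute 71, so lens checking finishes at 71 + 40 = minute 111.
Camera build needs all of set dressing (finishes minute 71); rigging (finishes minute 16). That puts its earliest start at minute 71; it finishes at 71 + 65 = minute 136.
The final polish cannot begin until camera build (finishes minute 136). It runs from minute 136 to 136 + 55 = minute 191.
Actor marking cannot start until set dressing (finishes minute 71); camera build (finishes minute 136, plus 10-minute gap → minute 146). The controlling bound is minute 146, so actor marking finishes at 146 + 40 = minute 186.
Blocking has to wait for camera build (finishes minute 136); lens checking (finishes minute 111); set dressing (finishes minute 71, plus 20-minute gap → minute 91). The latest of these is minute 136, so blocking runs minute 136 to 136 + 39 = minute 175.
The first take has to wait for blocking (finishes minute 175); the final polish (finishes minute 191); set dressing (finishes minute 71). The latest of these is minute 191, so the first take runs minute 191 to 191 + 11 = minute 202.
The earliest everything can be done is minute 202, which is after the deadline of 168, so it is not possible.

No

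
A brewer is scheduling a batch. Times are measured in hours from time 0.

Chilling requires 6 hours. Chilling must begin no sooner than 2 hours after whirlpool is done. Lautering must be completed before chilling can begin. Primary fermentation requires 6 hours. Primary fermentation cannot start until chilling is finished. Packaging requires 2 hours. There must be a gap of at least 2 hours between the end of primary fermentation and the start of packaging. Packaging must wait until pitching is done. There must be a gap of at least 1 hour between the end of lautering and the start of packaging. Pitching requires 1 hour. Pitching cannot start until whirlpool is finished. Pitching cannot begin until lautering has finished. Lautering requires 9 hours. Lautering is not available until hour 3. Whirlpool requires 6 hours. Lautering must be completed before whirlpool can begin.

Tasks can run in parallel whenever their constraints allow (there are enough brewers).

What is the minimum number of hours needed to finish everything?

After its own release at hour 3, lautering can start at hour 3 and finishes at hour 12.
After lautering (finishes hour 12), whirlpool can start at hour 12 and finishes at hour 18.
Pitching cannot start until whirlpool (finishes hour 18); lautering (finishes hour 12). The controlling bound is hour 18, so pitching finishes at 18 + 1 = hour 19.
Chilling cannot start until whirlpool (finishes hour 18, plus 2-hour gap → hour 20); lautering (finishes hour 12). The controlling bound is hour 20, so chilling finishes at 20 + 6 = hour 26.
Primary fermentation cannot begin until chilling (finishes hour 26). It runs from hour 26 to 26 + 6 = hour 32.
Packaging cannot start until primary fermentation (finishes hour 32, plus 2-hour gap → hour 34); pitching (finishes hour 19); lautering (finishes hour 12, plus 1-hour gap → hour 13). The controlling bound is hour 34, so packaging finishes at 34 + 2 = hour 36.
All tasks are finished once the last one completes. Finish times: Lautering at 12, Whirlpool at 18, Chilling at 26, Pitching at 19, Primary fermentation at 32, Packaging at 36. The latest is hour 36.

36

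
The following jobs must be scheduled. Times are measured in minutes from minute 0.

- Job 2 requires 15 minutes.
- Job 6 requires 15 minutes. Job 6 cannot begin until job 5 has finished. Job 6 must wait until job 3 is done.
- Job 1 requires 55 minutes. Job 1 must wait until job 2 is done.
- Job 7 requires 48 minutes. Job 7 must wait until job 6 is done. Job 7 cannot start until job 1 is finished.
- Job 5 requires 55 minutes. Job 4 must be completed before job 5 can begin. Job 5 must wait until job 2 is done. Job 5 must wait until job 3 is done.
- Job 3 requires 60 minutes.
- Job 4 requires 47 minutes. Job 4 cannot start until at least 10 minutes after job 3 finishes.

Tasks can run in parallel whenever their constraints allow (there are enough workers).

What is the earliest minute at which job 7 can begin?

Job 3 has no prerequisites, so it starts at minute 0 and finishes at minute 60.
After job 3 (finishes minute 60, plus 10-minute gap → minute 70), job 4 can start at minute 70 and finishes at minute 117.
Job 2 has no prerequisites, so it starts at minute 0 and finishes at minute 15.
Job 5 needs all of job 4 (finishes minute 117); job 2 (finishes minute 15); job 3 (finishes minute 60). That puts its earliest start at minute 117; it finishes at 117 + 55 = minute 172.
Job 6 has to wait for job 5 (finishes minute 172); job 3 (finishes minute 60). The latest of these is minute 172, so job 6 runs minute 172 to 172 + 15 = minute 187.
After job 2 (finishes minute 15), job 1 can start at minute 15 and finishes at minute 70.
Job 7 waits on job 6 (finishes minute 187); job 1 (finishes minute 70). The latest of these is minute 187, which is the earliest job 7 can start.

187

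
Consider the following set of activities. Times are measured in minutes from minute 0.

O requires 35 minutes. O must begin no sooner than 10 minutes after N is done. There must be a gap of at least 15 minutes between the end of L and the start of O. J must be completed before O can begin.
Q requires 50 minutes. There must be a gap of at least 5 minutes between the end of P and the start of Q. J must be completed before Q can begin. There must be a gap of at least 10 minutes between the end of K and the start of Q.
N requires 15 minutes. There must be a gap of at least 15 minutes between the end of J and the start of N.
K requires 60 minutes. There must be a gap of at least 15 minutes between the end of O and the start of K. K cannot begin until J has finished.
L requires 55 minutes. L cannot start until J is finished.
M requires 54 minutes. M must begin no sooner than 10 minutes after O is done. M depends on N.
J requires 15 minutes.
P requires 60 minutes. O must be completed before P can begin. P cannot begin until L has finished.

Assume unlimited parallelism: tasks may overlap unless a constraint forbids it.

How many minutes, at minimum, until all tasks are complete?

255

J can start immediately at minute 0; it finishes at minute 15.
N cannot begin until J (finishes minute 15, plus 15-minute gap → minute 30). It runs from minute 30 to 30 + 15 = minute 45.
After J (finishes minute 15), L can start at minute 15 and finishes at minute 70.
O cannot start until N (finishes minute 45, plus 10-minute gap → minute 55); L (finishes minute 70, plus 15-minute gap → minute 85); J (finishes minute 15). The controlling bound is minute 85, so O finishes at 85 + 35 = minute 120.
P has to wait for O (finishes minute 120); L (finishes minute 70). The latest of these is minute 120, so P runs minute 120 to 120 + 60 = minute 180.
M needs all of O (finishes minute 120, plus 10-minute gap → minute 130); N (finishes minute 45). That puts its earliest start at minute 130; it finishes at 130 + 54 = minute 184.
K needs all of O (finishes minute 120, plus 15-minute gap → minute 135); J (finishes minute 15). That puts its earliest start at minute 135; it finishes at 135 + 60 = minute 195.
Q has to wait for P (finishes minute 180, plus 5-minute gap → minute 185); J (finishes minute 15); K (finishes minute 195, plus 10-minute gap → minute 205). The latest of these is minute 205, so Q runs minute 205 to 205 + 50 = minute 255.
All tasks are finished once the last one completes. Finish times: J at 15, K at 195, L at 70, M at 184, N at 45, O at 120, P at 180, Q at 255. The latest is minute 255.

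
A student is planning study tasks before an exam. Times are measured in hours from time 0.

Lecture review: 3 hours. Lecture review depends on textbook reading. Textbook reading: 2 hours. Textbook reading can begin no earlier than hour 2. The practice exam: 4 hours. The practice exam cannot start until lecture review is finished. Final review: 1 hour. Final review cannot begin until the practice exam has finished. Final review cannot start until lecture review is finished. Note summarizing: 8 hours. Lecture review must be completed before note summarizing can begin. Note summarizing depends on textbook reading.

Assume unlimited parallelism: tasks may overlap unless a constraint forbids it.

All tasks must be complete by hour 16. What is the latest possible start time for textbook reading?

3

To finish by hour 16, final review (duration 1) must start no later than hour 15.
The practice exam feeds into final review (must start by hour 15); so the practice exam must finish by hour 15 and therefore start by hour 11.
Note summarizing must finish by hour 16; it takes 8 hours, so it must start by 16 − 8 = hour 8.
Lecture review feeds the practice exam (must start by hour 11); note summarizing (must start by hour 8); final review (must start by hour 15). Taking the minimum, lecture review must finish by hour 8 and start by 8 − 3 = hour 5.
Textbook reading must finish in time for lecture review (must start by hour 5); note summarizing (must start by hour 8). The tightest is hour 5, so textbook reading must start by 5 − 2 = hour 3.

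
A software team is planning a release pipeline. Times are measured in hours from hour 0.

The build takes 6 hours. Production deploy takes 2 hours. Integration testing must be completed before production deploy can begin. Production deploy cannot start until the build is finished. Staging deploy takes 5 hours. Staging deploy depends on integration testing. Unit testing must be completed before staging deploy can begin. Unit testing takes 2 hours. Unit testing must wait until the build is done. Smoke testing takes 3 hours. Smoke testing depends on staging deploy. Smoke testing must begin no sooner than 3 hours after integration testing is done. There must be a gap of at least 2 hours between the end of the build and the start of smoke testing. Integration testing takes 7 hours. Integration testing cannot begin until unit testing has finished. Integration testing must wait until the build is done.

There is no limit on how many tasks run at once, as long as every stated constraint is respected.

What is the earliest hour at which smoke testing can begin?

20

Nothing blocks the build, so it runs from hour 0 to hour 6.
Unit testing waits on the build (finishes hour 6), so it starts at hour 6 and finishes at 6 + 2 = hour 8.
Integration testing has to wait for unit testing (finishes hour 8); the build (finishes hour 6). The latest of these is hour 8, so integration testing runs hour 8 to 8 + 7 = hour 15.
For staging deploy: integration testing (finishes hour 15); unit testing (finishes hour 8). Taking the maximum gives a start of hour 15, and it finishes at 15 + 5 = hour 20.
Smoke testing waits on staging deploy (finishes hour 20); integration testing (finishes hour 15, plus 3-hour gap → hour 18); the build (finishes hour 6, plus 2-hour gap → hour 8). The latest of these is hour 20, which is the earliest smoke testing can start.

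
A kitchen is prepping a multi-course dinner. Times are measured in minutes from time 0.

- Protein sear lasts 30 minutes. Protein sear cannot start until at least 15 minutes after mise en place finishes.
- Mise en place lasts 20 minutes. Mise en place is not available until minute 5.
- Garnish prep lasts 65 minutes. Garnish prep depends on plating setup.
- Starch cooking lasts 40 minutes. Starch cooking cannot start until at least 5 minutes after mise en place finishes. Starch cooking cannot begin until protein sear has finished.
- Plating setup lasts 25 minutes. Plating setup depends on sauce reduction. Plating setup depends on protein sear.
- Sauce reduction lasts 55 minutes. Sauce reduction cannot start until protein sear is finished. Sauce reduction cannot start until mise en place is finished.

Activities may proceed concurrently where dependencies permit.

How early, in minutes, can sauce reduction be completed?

After its own release at minute 5, mise en place can start at minute 5 and finishes at minute 25.
After mise en place (finishes minute 25, plus 15-minute gap → minute 40), protein sear can start at minute 40 and finishes at minute 70.
Sauce reduction has to wait for protein sear (finishes minute 70); mise en place (finishes minute 25). The latest of these is minute 70, so sauce reduction runs minute 70 to 70 + 55 = minute 125.

125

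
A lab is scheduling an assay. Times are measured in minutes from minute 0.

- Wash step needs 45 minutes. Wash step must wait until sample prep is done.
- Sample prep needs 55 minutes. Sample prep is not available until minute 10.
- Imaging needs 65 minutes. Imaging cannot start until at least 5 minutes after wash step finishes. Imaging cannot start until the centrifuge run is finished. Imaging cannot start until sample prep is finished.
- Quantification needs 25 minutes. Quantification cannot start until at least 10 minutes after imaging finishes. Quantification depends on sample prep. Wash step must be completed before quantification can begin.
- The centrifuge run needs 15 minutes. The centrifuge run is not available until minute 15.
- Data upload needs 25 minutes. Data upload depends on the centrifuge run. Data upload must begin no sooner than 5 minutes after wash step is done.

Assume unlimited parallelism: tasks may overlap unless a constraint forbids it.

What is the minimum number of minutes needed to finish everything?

215

The centrifuge run waits on its own release at minute 15, so it starts at minute 15 and finishes at 15 + 15 = minute 30.
Sample prep cannot begin until its own release at minute 10. It runs from minute 10 to 10 + 55 = minute 65.
After sample prep (finishes minute 65), wash step can start at minute 65 and finishes at minute 110.
For data upload: the centrifuge run (finishes minute 30); wash step (finishes minute 110, plus 5-minute gap → minute 115). Taking the maximum gives a start of minute 115, and it finishes at 115 + 25 = minute 140.
Imaging needs all of wash step (finishes minute 110, plus 5-minute gap → minute 115); the centrifuge run (finishes minute 30); sample prep (finishes minute 65). That puts its earliest start at minute 115; it finishes at 115 + 65 = minute 180.
Quantification has to wait for imaging (finishes minute 180, plus 10-minute gap → minute 190); sample prep (finishes minute 65); wash step (finishes minute 110). The latest of these is minute 190, so quantification runs minute 190 to 190 + 25 = minute 215.
All tasks are finished once the last one completes. Finish times: Sample prep at 65, The centrifuge run at 30, Wash step at 110, Imaging at 180, Quantification at 215, Data upload at 140. The latest is minute 215.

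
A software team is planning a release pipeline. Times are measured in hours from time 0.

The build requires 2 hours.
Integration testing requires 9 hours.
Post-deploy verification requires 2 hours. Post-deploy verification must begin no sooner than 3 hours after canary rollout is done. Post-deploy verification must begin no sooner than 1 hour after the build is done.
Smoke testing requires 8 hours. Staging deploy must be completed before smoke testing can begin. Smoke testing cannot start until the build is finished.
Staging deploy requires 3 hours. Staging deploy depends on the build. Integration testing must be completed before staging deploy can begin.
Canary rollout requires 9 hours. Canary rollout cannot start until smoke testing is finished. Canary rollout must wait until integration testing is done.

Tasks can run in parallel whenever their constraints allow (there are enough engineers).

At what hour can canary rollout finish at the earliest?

Nothing blocks integration testing, so it runs from hour 0 to hour 9.
The build can start immediately at hour 0; it finishes at hour 2.
Staging deploy needs all of the build (finishes hour 2); integration testing (finishes hour 9). That puts its earliest start at hour 9; it finishes at 9 + 3 = hour 12.
Smoke testing needs all of staging deploy (finishes hour 12); the build (finishes hour 2). That puts its earliest start at hour 12; it finishes at 12 + 8 = hour 20.
For canary rollout: smoke testing (finishes hour 20); integration testing (finishes hour 9). Taking the maximum gives a start of hour 20, and it finishes at 20 + 9 = hour 29.

29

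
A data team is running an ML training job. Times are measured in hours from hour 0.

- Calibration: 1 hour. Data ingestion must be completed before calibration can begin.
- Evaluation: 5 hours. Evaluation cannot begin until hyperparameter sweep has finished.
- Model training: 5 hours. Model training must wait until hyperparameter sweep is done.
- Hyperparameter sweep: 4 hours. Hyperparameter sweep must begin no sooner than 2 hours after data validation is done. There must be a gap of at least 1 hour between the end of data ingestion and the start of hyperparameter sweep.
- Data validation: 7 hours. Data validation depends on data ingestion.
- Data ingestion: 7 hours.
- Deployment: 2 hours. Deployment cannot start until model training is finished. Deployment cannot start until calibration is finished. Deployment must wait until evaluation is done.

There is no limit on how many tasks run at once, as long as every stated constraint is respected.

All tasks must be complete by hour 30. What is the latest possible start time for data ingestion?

3

Nothing follows deployment; the deadline of hour 30 is its only limit. It must start by 30 − 2 = hour 28.
Since deployment (must start by hour 28) depends on it, model training must finish by hour 28. Backing off its 5-hour duration gives a latest start of hour 23.
Evaluation has to be done before deployment (must start by hour 28). That means finishing by hour 28, i.e. starting by 28 − 5 = hour 23.
Hyperparameter sweep feeds model training (must start by hour 23); evaluation (must start by hour 23). Taking the minimum, hyperparameter sweep must finish by hour 23 and start by 23 − 4 = hour 19.
Since hyperparameter sweep (must start by hour 19, minus 2-hour gap → hour 17) depends on it, data validation must finish by hour 17. Backing off its 7-hour duration gives a latest start of hour 10.
Calibration must finish before deployment (must start by hour 28). With a 1-hour duration, calibration must start by 28 − 1 = hour 27.
For data ingestion: data validation (must start by hour 10); hyperparameter sweep (must start by hour 19, minus 1-hour gap → hour 18); calibration (must start by hour 27). The most restrictive is hour 10; with a 7-hour duration, data ingestion must start by hour 3.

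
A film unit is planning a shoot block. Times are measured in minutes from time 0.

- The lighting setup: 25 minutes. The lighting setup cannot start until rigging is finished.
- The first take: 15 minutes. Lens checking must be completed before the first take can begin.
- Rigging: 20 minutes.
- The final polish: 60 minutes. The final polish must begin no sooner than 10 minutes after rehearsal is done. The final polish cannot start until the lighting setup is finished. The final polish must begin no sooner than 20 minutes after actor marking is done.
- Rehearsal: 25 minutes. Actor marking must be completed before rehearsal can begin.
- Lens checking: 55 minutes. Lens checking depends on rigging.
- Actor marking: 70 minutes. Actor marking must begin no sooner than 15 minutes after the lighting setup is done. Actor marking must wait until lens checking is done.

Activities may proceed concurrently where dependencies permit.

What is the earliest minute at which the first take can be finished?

Rigging has no prerequisites, so it starts at minute 0 and finishes at minute 20.
After rigging (finishes minute 20), lens checking can start at minute 20 and finishes at minute 75.
The first take waits on lens checking (finishes minute 75), so it starts at minute 75 and finishes at 75 + 15 = minute 90.

90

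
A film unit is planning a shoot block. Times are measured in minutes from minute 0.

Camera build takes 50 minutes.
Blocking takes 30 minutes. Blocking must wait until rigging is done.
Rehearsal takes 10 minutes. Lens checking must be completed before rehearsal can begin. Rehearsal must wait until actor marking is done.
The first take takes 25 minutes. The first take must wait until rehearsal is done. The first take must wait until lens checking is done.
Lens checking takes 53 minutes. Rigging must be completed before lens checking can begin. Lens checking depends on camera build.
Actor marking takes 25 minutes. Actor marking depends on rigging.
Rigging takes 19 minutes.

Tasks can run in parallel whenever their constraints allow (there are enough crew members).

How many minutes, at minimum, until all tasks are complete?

Nothing blocks camera build, so it runs from minute 0 to minute 50.
Nothing blocks rigging, so it runs from minute 0 to minute 19.
After rigging (finishes minute 19), actor marking can start at minute 19 and finishes at minute 44.
Blocking cannot begin until rigging (finishes minute 19). It runs from minute 19 to 19 + 30 = minute 49.
Lens checking cannot start until rigging (finishes minute 19); camera build (finishes minute 50). The controlling bound is minute 50, so lens checking finishes at 50 + 53 = minute 103.
Rehearsal has to wait for lens checking (finishes minute 103); actor marking (finishes minute 44). The latest of these is minute 103, so rehearsal runs minute 103 to 103 + 10 = minute 113.
The first take needs all of rehearsal (finishes minute 113); lens checking (finishes minute 103). That puts its earliest start at minute 113; it finishes at 113 + 25 = minute 138.
All tasks are finished once the last one completes. Finish times: Rigging at 19, Camera build at 50, Lens checking at 103, Blocking at 49, Actor marking at 44, Rehearsal at 113, The first take at 138. The latest is minute 138.

138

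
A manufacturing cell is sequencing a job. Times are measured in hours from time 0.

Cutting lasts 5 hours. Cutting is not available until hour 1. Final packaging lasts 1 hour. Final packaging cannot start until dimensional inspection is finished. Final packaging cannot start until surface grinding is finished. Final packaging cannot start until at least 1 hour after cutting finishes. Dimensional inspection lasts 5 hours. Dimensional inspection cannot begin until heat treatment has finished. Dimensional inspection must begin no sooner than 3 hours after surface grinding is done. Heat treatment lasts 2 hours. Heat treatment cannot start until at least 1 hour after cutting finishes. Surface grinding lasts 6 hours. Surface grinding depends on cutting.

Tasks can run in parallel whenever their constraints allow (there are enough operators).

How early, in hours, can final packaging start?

20

Cutting cannot begin until its own release at hour 1. It runs from hour 1 to 1 + 5 = hour 6.
After cutting (finishes hour 6), surface grinding can start at hour 6 and finishes at hour 12.
Heat treatment cannot begin until cutting (finishes hour 6, plus 1-hour gap → hour 7). It runs from hour 7 to 7 + 2 = hour 9.
Dimensional inspection cannot start until heat treatment (finishes hour 9); surface grinding (finishes hour 12, plus 3-hour gap → hour 15). The controlling bound is hour 15, so dimensional inspection finishes at 15 + 5 = hour 20.
Final packaging waits on dimensional inspection (finishes hour 20); surface grinding (finishes hour 12); cutting (finishes hour 6, plus 1-hour gap → hour 7). The latest of these is hour 20, which is the earliest final packaging can start.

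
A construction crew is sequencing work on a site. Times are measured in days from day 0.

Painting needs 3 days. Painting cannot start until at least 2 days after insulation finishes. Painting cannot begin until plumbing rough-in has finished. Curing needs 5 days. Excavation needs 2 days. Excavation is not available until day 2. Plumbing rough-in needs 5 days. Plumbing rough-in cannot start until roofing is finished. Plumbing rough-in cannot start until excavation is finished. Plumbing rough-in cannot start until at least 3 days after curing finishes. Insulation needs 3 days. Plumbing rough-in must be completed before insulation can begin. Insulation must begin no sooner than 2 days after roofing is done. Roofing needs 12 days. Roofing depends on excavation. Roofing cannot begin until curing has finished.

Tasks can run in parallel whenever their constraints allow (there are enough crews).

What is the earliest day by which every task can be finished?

Curing can start immediately at day 0; it finishes at day 5.
After its own release at day 2, excavation can start at day 2 and finishes at day 4.
For roofing: excavation (finishes day 4); curing (finishes day 5). Taking the maximum gives a start of day 5, and it finishes at 5 + 12 = day 17.
Plumbing rough-in cannot start until roofing (finishes day 17); excavation (finishes day 4); curing (finishes day 5, plus 3-day gap → day 8). The controlling bound is day 17, so plumbing rough-in finishes at 17 + 5 = day 22.
Insulation needs all of plumbing rough-in (finishes day 22); roofing (finishes day 17, plus 2-day gap → day 19). That puts its earliest start at day 22; it finishes at 22 + 3 = day 25.
Painting cannot start until insulation (finishes day 25, plus 2-day gap → day 27); plumbing rough-in (finishes day 22). The controlling bound is day 27, so painting finishes at 27 + 3 = day 30.
All tasks are finished once the last one completes. Finish times: Excavation at 4, Curing at 5, Roofing at 17, Plumbing rough-in at 22, Insulation at 25, Painting at 30. The latest is day 30.

30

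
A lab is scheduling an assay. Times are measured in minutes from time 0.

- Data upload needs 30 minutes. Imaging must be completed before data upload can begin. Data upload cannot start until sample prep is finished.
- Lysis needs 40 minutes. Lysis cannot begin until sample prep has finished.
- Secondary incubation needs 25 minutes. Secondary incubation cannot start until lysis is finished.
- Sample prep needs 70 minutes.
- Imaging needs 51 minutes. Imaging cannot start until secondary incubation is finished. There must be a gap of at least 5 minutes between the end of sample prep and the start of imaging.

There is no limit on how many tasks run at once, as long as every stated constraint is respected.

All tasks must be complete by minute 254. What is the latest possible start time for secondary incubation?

148

To finish by minute 254, data upload (duration 30) must start no later than minute 224.
Since data upload (must start by minute 224) depends on it, imaging must finish by minute 224. Backing off its 51-minute duration gives a latest start of minute 173.
Secondary incubation must finish before imaging (must start by minute 173). With a 25-minute duration, secondary incubation must start by 173 − 25 = minute 148.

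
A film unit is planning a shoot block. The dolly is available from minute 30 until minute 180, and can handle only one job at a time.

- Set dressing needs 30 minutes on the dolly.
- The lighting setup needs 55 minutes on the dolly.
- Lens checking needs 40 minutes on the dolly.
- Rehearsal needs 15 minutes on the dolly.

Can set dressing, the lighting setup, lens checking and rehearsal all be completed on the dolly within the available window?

Yes

The dolly window is 180 − 30 = 150 minutes.
Running back to back, the jobs need 30 + 55 + 40 + 15 = 140 minutes on the dolly.
Since 140 ≤ 150, they fit within the window.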